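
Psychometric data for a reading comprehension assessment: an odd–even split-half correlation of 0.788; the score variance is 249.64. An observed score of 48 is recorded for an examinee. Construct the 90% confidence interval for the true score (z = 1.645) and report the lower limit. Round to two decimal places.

39.05

σ = 249.64^(1/2) = 15.8000
Spearman-Brown: r = 2(0.788) / (1 + 0.788) = 1.5760 / 1.7880 ≈ 0.8814
SEM = 15.8000 × √(1 − 0.8814) = 15.8000 × √0.1186 ≈ 15.8000 × 0.3443 ≈ 5.4405
Margin = 1.645 × 5.4405 ≈ 8.9497
Lower bound: 48 − 8.9497 = 39.0503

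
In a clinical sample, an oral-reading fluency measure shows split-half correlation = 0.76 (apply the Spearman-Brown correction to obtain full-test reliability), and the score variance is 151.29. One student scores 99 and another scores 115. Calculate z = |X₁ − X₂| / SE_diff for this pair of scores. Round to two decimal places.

SD = √151.29 = 12.300
r_full = 2·0.76 / (1 + 0.76) ≈ 0.864
The standard error of measurement is 12.300·√(1 − 0.864) ≈ 12.300·0.369 ≈ 4.542.
SE_diff = √2 · SEM ≈ 6.423
z = 16 / 6.423 ≈ 2.491

2.49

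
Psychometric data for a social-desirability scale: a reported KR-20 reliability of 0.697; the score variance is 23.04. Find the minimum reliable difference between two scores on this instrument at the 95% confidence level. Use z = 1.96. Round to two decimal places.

σ = 23.04^(1/2) = 4.80000
The standard error of measurement is 4.80000*√(1 − 0.69700) ≈ 4.80000*0.55045 ≈ 2.64218.
SE_diff = SEM * √2 ≈ 2.64218 * 1.41421 ≈ 3.73661
Minimum reliable difference = 1.96 * SE_diff ≈ 1.96 * 3.73661 ≈ 7.32375

7.32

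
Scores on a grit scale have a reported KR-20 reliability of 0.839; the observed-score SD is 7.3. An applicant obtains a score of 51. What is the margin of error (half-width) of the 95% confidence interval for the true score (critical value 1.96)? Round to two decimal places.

5.74

The standard error of measurement is 7.30000×√(1 − 0.83900) ≈ 7.30000×0.40125 ≈ 2.92911.
Half-width = 1.96×2.92911 ≈ 5.74106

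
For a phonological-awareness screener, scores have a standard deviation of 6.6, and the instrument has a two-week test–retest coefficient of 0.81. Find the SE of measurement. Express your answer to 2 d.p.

2.88

SEM = 6.6000 · √(1 − 0.8100) = 6.6000 · √0.1900 ≈ 6.6000 · 0.4359 ≈ 2.8769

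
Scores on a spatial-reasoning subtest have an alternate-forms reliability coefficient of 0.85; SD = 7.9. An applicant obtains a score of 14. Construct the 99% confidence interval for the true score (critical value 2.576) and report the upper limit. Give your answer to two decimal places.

21.88

SEM = 7.9000 · √(1 − 0.8500) = 7.9000 · √0.1500 ≃ 7.9000 · 0.3873 ≃ 3.0597
Margin = 2.576 · 3.0597 ≃ 7.8817
Upper limit = 14 + 7.8817 ≃ 21.8817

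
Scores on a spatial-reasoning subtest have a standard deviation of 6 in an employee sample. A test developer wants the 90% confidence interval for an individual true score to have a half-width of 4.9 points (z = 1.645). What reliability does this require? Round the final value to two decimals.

0.75

SEM needed = half-width / z = 4.9/1.645 ≈ 2.979
Required reliability = 1 − (SEM/SD)² = 1 − 0.246 ≈ 0.754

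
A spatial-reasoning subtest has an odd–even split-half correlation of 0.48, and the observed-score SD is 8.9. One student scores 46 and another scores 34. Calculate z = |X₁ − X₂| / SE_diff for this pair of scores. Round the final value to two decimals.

Spearman-Brown: r = 2(0.48) / (1 + 0.48) = 0.96000 / 1.48000 ≈ 0.64865
SEM = 8.90000 × √(1 − 0.64865) = 8.90000 × √0.35135 ≈ 8.90000 × 0.59275 ≈ 5.27547
SE_diff = √2 × SEM ≈ 7.46064
z = 12 / 7.46064 ≈ 1.60844

1.61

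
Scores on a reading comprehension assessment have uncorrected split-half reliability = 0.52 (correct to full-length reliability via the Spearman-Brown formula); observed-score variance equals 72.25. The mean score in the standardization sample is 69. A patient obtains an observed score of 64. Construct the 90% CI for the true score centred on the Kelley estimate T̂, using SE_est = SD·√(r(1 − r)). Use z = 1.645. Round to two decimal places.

SD = √72.25 = 8.50000
Full-length reliability (Spearman-Brown) = 2(0.52)/(1+0.52) ≈ 0.68421
Estimated true score = 0.68421·64 + (1 − 0.68421)·69 ≈ 65.57895
SE_est = SD · √(r(1 − r)) = 8.50000 · √0.21607 ≈ 8.50000 · 0.46483 ≈ 3.95105
CI = 65.57895 ± 1.645 · 3.95105 → [59.07947, 72.07843]

[59.08, 72.08]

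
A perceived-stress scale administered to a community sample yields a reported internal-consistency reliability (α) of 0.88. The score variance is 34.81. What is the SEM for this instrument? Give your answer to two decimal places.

SD = √34.81 ≈ 5.900
SEM = 5.900·√(1 − 0.880) ≈ 2.044

2.04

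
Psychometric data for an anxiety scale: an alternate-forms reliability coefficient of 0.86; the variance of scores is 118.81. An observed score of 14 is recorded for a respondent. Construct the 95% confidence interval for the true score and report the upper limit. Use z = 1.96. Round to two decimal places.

σ = 118.81^(1/2) = 10.900
SEM = 10.900·√(1 − 0.860) ≃ 4.078
Half-width = 1.96·4.078 ≃ 7.994
Upper bound: 14 + 7.994 = 21.994

21.99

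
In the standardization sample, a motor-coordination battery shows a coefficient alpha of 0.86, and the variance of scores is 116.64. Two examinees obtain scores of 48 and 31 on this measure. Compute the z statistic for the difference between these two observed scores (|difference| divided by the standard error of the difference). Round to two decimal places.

2.97

σ = 116.64^(1/2) = 10.80000
The standard error of measurement is 10.80000×√(1 − 0.86000) ≈ 10.80000×0.37417 ≈ 4.04099.
SE_diff = SEM × √2 ≈ 4.04099 × 1.41421 ≈ 5.71482
z = |48 − 31| / 5.71482 = 17 / 5.71482 ≈ 2.97472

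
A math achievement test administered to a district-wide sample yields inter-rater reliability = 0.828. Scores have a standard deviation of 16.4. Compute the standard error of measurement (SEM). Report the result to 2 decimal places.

6.80

SEM = 16.400 × √(1 − 0.828) = 16.400 × √0.172 ≈ 16.400 × 0.415 ≈ 6.802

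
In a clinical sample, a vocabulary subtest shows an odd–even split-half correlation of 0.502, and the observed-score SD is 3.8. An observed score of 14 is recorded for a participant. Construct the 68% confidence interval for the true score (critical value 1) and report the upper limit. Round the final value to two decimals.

r_full = 2·0.502 / (1 + 0.502) ≃ 0.6684
The standard error of measurement is 3.8000*√(1 − 0.6684) ≃ 3.8000*0.5758 ≃ 2.1881.
Margin = 1 * 2.1881 ≃ 2.1881
Upper limit = 14 + 2.1881 ≃ 16.1881

16.19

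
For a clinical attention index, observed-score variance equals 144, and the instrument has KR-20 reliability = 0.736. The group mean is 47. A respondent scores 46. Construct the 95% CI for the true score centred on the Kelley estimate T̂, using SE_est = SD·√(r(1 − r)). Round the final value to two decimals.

[35.90, 56.63]

σ = 144^(1/2) = 12.00000
T̂ = r·X + (1 − r)·M = 0.73600×46 + 0.26400×47 = 33.85600 + 12.40800 ≃ 46.26400
SE_est = SD × √(r(1 − r)) = 12.00000 × √0.19430 ≃ 12.00000 × 0.44080 ≃ 5.28959
CI = 46.26400 ± 1.96 × 5.28959 → [35.89640, 56.63160]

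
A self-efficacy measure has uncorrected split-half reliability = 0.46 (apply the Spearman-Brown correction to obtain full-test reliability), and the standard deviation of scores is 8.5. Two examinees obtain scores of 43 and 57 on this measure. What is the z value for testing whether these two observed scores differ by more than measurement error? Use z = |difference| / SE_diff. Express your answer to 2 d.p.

1.92

Full-length reliability (Spearman-Brown) = 2(0.46)/(1+0.46) ≈ 0.6301
SEM = 8.5000·√(1 − 0.6301) ≈ 5.1694
SE_diff = √2 · SEM ≈ 7.3106
z = |43 − 57| / 7.3106 = 14 / 7.3106 ≈ 1.9150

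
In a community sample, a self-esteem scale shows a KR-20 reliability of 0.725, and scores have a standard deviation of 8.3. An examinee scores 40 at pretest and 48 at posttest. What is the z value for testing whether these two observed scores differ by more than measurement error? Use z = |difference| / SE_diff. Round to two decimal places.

The standard error of measurement is 8.30000·√(1 − 0.72500) ≈ 8.30000·0.52440 ≈ 4.35256.
SE_diff = √2 · SEM ≈ 6.15544
z = |40 − 48| / 6.15544 = 8 / 6.15544 ≈ 1.29966

1.30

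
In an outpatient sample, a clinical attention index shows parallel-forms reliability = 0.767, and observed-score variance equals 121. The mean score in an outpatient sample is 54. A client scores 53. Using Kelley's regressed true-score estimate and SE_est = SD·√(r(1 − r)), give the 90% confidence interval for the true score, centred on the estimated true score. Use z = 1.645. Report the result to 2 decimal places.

[45.58, 60.88]

SD = √121 ≈ 11.00000
Estimated true score = 0.76700×53 + (1 − 0.76700)×54 ≈ 53.23300
SE_est = 11.00000·√[r(1 − r)] ≈ 4.65016
90% CI: 53.23300 ± 7.64952 ≈ (45.58348, 60.88252)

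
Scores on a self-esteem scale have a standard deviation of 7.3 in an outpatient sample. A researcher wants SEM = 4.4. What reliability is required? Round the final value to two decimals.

r = 1 − (SEM / SD)² = 1 − (4.4000 / 7.3)² ≈ 1 − 0.3633 ≈ 0.6367

0.64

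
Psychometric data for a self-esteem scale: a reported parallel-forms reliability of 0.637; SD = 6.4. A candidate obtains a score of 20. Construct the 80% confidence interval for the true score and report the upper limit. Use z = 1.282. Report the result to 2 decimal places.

The standard error of measurement is 6.4000*√(1 − 0.6370) ≈ 6.4000*0.6025 ≈ 3.8560.
Half-width = 1.282*3.8560 ≈ 4.9433
Upper limit = 20 + 4.9433 ≈ 24.9433

24.94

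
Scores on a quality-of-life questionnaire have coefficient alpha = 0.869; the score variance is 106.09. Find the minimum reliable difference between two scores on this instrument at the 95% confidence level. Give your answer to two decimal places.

10.33

SD = √106.09 ≈ 10.300
SEM = 10.300 × √(1 − 0.869) = 10.300 × √0.131 ≈ 10.300 × 0.362 ≈ 3.728
Standard error of the difference = 3.728·√2 ≈ 5.272
Smallest detectable difference = 1.96×5.272 ≈ 10.333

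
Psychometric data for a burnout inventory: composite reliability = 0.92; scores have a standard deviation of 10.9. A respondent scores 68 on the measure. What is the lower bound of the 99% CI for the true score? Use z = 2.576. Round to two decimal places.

60.06

The standard error of measurement is 10.90000*√(1 − 0.92000) ≈ 10.90000*0.28284 ≈ 3.08299.
Margin = 2.576 * 3.08299 ≈ 7.94177
Lower bound: 68 − 7.94177 = 60.05823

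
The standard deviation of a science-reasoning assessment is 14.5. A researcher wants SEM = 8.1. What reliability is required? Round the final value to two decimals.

Required reliability = 1 − (SEM/SD)² = 1 − 0.31206 ≈ 0.68794

0.69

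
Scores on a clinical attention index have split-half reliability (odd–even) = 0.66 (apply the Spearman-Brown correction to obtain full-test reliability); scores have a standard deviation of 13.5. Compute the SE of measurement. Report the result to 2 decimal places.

6.11

r_full = 2·0.66 / (1 + 0.66) ≈ 0.7952
SEM = 13.5000 · √(1 − 0.7952) = 13.5000 · √0.2048 ≈ 13.5000 · 0.4526 ≈ 6.1097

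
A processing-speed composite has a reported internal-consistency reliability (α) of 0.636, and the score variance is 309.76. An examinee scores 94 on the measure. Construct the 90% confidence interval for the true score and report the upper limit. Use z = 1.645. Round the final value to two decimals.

111.47

SD = √309.76 = 17.6000
SEM = 17.6000*√(1 − 0.6360) ≈ 10.6185
Margin = 1.645 * 10.6185 ≈ 17.4674
Upper bound: 94 + 17.4674 = 111.4674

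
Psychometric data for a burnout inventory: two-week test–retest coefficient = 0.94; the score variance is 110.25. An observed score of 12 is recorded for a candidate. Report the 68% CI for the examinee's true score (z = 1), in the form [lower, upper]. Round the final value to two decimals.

σ = 110.25^(1/2) = 10.500
SEM = 10.500 × √(1 − 0.940) = 10.500 × √0.060 ≃ 10.500 × 0.245 ≃ 2.572
Margin = 1 × 2.572 ≃ 2.572
68% CI: 12 ± 2.572 = [9.428, 14.572]

[9.43, 14.57]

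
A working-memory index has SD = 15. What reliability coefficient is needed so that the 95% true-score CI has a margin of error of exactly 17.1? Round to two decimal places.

0.66

Required SEM = 17.1 / 1.96 ≈ 8.724
Required reliability = 1 − (SEM/SD)² = 1 − 0.338 ≈ 0.662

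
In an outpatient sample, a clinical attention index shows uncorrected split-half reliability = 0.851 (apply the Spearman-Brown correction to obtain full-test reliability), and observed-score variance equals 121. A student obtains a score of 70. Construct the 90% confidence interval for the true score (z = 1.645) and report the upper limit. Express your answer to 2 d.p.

σ = 121^(1/2) = 11.0000
r_full = 2·0.851 / (1 + 0.851) ≈ 0.9195
SEM = 11.0000 · √(1 − 0.9195) = 11.0000 · √0.0805 ≈ 11.0000 · 0.2837 ≈ 3.1209
Margin = 1.645 · 3.1209 ≈ 5.1339
Upper limit = 70 + 5.1339 ≈ 75.1339

75.13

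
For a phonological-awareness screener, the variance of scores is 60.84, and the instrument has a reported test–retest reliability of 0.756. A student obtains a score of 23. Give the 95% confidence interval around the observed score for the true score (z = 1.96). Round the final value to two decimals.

SD = √60.84 = 7.800
SEM = 7.800 × √(1 − 0.756) = 7.800 × √0.244 ≈ 7.800 × 0.494 ≈ 3.853
Half-width = 1.96×3.853 ≈ 7.552
Interval: (15.448, 30.552)

[15.45, 30.55]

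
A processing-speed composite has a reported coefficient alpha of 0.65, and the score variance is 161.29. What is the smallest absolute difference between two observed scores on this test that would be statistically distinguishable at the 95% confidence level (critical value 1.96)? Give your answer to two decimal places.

SD = √161.29 ≈ 12.700
SEM = 12.700 × √(1 − 0.650) = 12.700 × √0.350 ≈ 12.700 × 0.592 ≈ 7.513
SE_diff = √2 × SEM ≈ 10.626
Smallest detectable difference = 1.96×10.626 ≈ 20.826

20.83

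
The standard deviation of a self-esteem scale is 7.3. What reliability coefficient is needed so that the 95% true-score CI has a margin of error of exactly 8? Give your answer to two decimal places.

SEM needed = half-width / z = 8/1.96 ≃ 4.0816
Required reliability = 1 − (SEM/SD)² = 1 − 0.3126 ≃ 0.6874

0.69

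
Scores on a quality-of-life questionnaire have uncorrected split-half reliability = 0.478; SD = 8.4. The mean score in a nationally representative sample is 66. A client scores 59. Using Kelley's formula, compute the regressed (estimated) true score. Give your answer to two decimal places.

61.47

Full-length reliability (Spearman-Brown) = 2(0.478)/(1+0.478) ≃ 0.647
T̂ = r·X + (1 − r)·M = 0.647·59 + 0.353·66 ≃ 38.162 + 23.310 ≃ 61.472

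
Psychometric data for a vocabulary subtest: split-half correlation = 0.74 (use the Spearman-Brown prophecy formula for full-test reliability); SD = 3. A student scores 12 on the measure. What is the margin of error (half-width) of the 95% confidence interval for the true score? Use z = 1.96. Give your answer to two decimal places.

2.27

Spearman-Brown: r = 2(0.74) / (1 + 0.74) = 1.4800 / 1.7400 ≈ 0.8506
SEM = 3.0000 · √(1 − 0.8506) = 3.0000 · √0.1494 ≈ 3.0000 · 0.3866 ≈ 1.1597
Margin = 1.96 · 1.1597 ≈ 2.2729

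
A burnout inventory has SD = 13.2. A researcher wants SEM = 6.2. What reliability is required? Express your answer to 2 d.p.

Required reliability = 1 − (SEM/SD)² = 1 − 0.2206 ≈ 0.7794

0.78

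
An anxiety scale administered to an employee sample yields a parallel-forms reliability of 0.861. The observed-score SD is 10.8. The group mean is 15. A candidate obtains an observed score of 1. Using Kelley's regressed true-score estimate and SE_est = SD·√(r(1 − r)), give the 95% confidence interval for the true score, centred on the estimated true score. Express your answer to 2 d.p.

T̂ = 0.8610(1) + 0.1390(15) ≈ 2.9460
SE_est = SD * √(r(1 − r)) = 10.8000 * √0.1197 ≈ 10.8000 * 0.3459 ≈ 3.7362
CI = 2.9460 ± 1.96 * 3.7362 → [-4.3770, 10.2690]

[-4.38, 10.27]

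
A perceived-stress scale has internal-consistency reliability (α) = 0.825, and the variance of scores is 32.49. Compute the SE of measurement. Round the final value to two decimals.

2.38

SD = √32.49 = 5.700
SEM = 5.700 × √(1 − 0.825) = 5.700 × √0.175 ≈ 5.700 × 0.418 ≈ 2.384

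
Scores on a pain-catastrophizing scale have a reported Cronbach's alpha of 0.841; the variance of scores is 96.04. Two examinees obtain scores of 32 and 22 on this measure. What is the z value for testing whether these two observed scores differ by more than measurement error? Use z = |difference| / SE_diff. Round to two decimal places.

1.81

σ = 96.04^(1/2) = 9.80000
The standard error of measurement is 9.80000×√(1 − 0.84100) ≈ 9.80000×0.39875 ≈ 3.90773.
SE_diff = SEM × √2 ≈ 3.90773 × 1.41421 ≈ 5.52637
z = |32 − 22| / 5.52637 = 10 / 5.52637 ≈ 1.80951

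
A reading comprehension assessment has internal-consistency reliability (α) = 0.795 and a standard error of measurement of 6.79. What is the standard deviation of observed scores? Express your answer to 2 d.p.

σ = SEM·(1 − r)^(−1/2) ≃ 6.79·2.2086 ≃ 14.9966

15.00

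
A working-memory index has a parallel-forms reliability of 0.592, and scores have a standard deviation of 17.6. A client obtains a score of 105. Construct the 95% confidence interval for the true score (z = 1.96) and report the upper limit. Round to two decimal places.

127.03

SEM = 17.6000 × √(1 − 0.5920) = 17.6000 × √0.4080 ≈ 17.6000 × 0.6387 ≈ 11.2420
Margin = 1.96 × 11.2420 ≈ 22.0343
Upper limit = 105 + 22.0343 ≈ 127.0343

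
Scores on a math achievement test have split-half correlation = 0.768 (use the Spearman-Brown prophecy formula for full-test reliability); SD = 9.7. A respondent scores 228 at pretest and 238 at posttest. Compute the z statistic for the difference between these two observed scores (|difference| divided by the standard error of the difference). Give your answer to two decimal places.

2.01

Spearman-Brown: r = 2(0.768) / (1 + 0.768) = 1.536 / 1.768 ≃ 0.869
SEM = 9.700*√(1 − 0.869) ≃ 3.514
SE_diff = √2 * SEM ≃ 4.969
z = |228 − 238| / 4.969 = 10 / 4.969 ≃ 2.012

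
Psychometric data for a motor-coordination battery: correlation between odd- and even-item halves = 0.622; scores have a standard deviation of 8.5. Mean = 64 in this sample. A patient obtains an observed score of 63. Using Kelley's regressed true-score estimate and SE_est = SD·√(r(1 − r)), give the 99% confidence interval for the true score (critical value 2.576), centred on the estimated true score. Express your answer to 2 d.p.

Full-length reliability (Spearman-Brown) = 2(0.622)/(1+0.622) ≈ 0.7670
Estimated true score = 0.7670·63 + (1 − 0.7670)·64 ≈ 63.2330
SE_est = 8.5000·√[r(1 − r)] ≈ 3.5936
99% CI: 63.2330 ± 9.2570 ≈ (53.9761, 72.4900)

[53.98, 72.49]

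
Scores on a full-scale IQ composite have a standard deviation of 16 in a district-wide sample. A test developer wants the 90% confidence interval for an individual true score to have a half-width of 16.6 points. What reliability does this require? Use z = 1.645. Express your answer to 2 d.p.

SEM needed = half-width / z = 16.6/1.645 ≈ 10.0912
r = 1 − (SEM / SD)² = 1 − (10.0912 / 16)² ≈ 1 − 0.3978 ≈ 0.6022

0.60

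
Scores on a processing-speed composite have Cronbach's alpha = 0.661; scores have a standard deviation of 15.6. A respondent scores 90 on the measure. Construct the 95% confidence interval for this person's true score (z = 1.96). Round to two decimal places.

SEM = 15.60000*√(1 − 0.66100) ≈ 9.08290
Margin = 1.96 * 9.08290 ≈ 17.80248
95% CI: 90 ± 17.80248 = [72.19752, 107.80248]

[72.20, 107.80]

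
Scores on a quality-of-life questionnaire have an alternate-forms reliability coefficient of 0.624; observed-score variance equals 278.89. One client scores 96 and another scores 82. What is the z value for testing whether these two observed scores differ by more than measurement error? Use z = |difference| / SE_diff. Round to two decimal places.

SD = √278.89 = 16.700
SEM = 16.700*√(1 − 0.624) ≈ 10.240
Standard error of the difference = 10.240·√2 ≈ 14.482
z = 14 / 14.482 ≈ 0.967

0.97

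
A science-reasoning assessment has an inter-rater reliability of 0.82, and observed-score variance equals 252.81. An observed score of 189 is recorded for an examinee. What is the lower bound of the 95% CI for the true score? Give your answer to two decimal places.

SD = √252.81 = 15.900
SEM = 15.900 * √(1 − 0.820) = 15.900 * √0.180 ≈ 15.900 * 0.424 ≈ 6.746
Margin = 1.96 * 6.746 ≈ 13.222
Lower bound: 189 − 13.222 = 175.778

175.78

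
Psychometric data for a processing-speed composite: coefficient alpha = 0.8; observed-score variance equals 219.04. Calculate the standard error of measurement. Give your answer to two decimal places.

SD = √219.04 ≈ 14.8000
SEM = 14.8000 * √(1 − 0.8000) = 14.8000 * √0.2000 ≈ 14.8000 * 0.4472 ≈ 6.6188

6.62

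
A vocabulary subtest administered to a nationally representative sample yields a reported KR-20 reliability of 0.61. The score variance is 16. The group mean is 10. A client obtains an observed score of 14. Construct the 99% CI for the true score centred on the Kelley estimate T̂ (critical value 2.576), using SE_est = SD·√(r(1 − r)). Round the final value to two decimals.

[7.41, 17.47]

σ = 16^(1/2) = 4.000
Estimated true score = 0.610·14 + (1 − 0.610)·10 ≈ 12.440
SE_est = SD · √(r(1 − r)) = 4.000 · √0.238 ≈ 4.000 · 0.488 ≈ 1.951
99% CI: 12.440 ± 5.026 ≈ (7.414, 17.466)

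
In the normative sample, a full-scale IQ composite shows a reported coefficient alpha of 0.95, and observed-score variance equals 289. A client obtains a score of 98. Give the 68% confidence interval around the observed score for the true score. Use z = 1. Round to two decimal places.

[94.20, 101.80]

SD = √289 ≃ 17.0000
SEM = 17.0000×√(1 − 0.9500) ≃ 3.8013
Margin = 1 × 3.8013 ≃ 3.8013
68% CI: 98 ± 3.8013 = [94.1987, 101.8013]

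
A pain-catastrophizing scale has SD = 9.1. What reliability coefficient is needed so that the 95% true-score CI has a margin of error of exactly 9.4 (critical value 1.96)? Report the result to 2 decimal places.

SEM needed = half-width / z = 9.4/1.96 ≈ 4.7959
r = 1 − (4.7959/9.1)² ≈ 1 − 0.2778 ≈ 0.7222

0.72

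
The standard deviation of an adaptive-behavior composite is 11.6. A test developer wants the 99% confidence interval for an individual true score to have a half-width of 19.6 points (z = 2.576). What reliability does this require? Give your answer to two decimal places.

0.57

SEM needed = half-width / z = 19.6/2.576 ≈ 7.609
r = 1 − (7.609/11.6)² ≈ 1 − 0.430 ≈ 0.570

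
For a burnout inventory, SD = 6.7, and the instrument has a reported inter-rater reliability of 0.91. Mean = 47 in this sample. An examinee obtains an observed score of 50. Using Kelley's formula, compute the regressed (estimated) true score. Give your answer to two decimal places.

49.73

T̂ = r·X + (1 − r)·M = 0.910·50 + 0.090·47 = 45.500 + 4.230 ≈ 49.730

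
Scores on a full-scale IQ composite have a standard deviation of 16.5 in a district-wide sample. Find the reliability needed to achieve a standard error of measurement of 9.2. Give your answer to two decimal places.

0.69

r = 1 − (9.2000/16.5)² ≈ 1 − 0.3109 ≈ 0.6891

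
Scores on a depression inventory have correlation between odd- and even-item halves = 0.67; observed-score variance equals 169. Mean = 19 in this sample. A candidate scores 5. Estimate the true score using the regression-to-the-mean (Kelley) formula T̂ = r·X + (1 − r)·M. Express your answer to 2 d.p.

7.77

Spearman-Brown: r = 2(0.67) / (1 + 0.67) = 1.3400 / 1.6700 ≃ 0.8024
T̂ = 0.8024(5) + 0.1976(19) ≃ 7.7665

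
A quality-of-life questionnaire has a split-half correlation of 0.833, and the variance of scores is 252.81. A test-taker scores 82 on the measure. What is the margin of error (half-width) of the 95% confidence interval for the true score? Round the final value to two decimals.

9.41

SD = √252.81 = 15.90000
Full-length reliability (Spearman-Brown) = 2(0.833)/(1+0.833) ≈ 0.90889
The standard error of measurement is 15.90000×√(1 − 0.90889) ≈ 15.90000×0.30184 ≈ 4.79926.
Half-width = 1.96×4.79926 ≈ 9.40655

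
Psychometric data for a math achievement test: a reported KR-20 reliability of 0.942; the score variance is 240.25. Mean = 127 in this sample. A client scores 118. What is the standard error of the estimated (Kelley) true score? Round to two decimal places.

σ = 240.25^(1/2) = 15.5000
SE_est = 15.5000*√(0.9420*0.0580) ≈ 3.6230

3.62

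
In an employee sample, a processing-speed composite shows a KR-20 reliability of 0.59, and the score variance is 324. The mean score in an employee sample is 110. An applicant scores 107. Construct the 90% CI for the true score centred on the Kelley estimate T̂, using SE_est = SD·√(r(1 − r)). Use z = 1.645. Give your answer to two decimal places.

[93.67, 122.79]

σ = 324^(1/2) = 18.0000
Estimated true score = 0.5900·107 + (1 − 0.5900)·110 ≈ 108.2300
SE_est = 18.0000·√[r(1 − r)] ≈ 8.8530
CI = 108.2300 ± 1.645 · 8.8530 → [93.6668, 122.7932]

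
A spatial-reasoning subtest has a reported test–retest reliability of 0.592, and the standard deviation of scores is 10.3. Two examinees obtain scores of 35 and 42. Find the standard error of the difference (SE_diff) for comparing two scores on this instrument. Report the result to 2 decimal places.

SEM = 10.300*√(1 − 0.592) ≈ 6.579
SE_diff = √2 * SEM ≈ 9.304

9.30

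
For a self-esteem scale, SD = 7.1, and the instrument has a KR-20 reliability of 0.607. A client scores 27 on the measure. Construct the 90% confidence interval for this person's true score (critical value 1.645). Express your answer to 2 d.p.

The standard error of measurement is 7.1000·√(1 − 0.6070) ≈ 7.1000·0.6269 ≈ 4.4510.
Margin = 1.645 · 4.4510 ≈ 7.3218
CI = 27 ± 7.3218 → [19.6782, 34.3218]

[19.68, 34.32]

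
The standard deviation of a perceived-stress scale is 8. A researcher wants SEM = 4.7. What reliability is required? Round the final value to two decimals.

0.65

r = 1 − (4.7000/8)² ≃ 1 − 0.3452 ≃ 0.6548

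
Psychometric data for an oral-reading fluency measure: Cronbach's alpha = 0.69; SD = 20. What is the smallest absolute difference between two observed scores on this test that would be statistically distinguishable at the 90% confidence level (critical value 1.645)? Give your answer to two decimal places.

25.91

The standard error of measurement is 20.0000×√(1 − 0.6900) ≈ 20.0000×0.5568 ≈ 11.1355.
SE_diff = SEM × √2 ≈ 11.1355 × 1.4142 ≈ 15.7480
Minimum reliable difference = 1.645 × SE_diff ≈ 1.645 × 15.7480 ≈ 25.9055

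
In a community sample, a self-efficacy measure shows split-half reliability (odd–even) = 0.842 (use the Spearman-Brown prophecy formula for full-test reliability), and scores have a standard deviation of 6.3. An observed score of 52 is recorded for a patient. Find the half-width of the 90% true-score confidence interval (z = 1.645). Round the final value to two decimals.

Spearman-Brown: r = 2(0.842) / (1 + 0.842) = 1.684 / 1.842 ≈ 0.914
SEM = 6.300 * √(1 − 0.914) = 6.300 * √0.086 ≈ 6.300 * 0.293 ≈ 1.845
Margin = 1.645 * 1.845 ≈ 3.035

3.04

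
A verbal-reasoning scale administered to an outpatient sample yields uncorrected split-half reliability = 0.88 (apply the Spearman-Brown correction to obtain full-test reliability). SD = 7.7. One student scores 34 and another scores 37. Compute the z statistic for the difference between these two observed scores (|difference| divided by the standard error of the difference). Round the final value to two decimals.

Spearman-Brown: r = 2(0.88) / (1 + 0.88) = 1.760 / 1.880 ≃ 0.936
SEM = 7.700 · √(1 − 0.936) = 7.700 · √0.064 ≃ 7.700 · 0.253 ≃ 1.945
Standard error of the difference = 1.945·√2 ≃ 2.751
z = 3 / 2.751 ≃ 1.090

1.09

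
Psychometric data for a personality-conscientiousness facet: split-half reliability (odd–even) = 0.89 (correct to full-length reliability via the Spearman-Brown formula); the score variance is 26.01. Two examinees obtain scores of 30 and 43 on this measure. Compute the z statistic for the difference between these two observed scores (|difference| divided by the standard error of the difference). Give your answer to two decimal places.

7.47

σ = 26.01^(1/2) = 5.10000
Full-length reliability (Spearman-Brown) = 2(0.89)/(1+0.89) ≈ 0.94180
SEM = 5.10000 · √(1 − 0.94180) = 5.10000 · √0.05820 ≈ 5.10000 · 0.24125 ≈ 1.23037
SE_diff = SEM · √2 ≈ 1.23037 · 1.41421 ≈ 1.74001
z = |30 − 43| / 1.74001 = 13 / 1.74001 ≈ 7.47124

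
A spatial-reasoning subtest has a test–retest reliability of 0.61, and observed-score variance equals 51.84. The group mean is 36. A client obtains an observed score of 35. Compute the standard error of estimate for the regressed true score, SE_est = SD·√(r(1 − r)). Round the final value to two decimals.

SD = √51.84 ≈ 7.200
SE_est = 7.200·√(0.610·0.390) ≈ 3.512

3.51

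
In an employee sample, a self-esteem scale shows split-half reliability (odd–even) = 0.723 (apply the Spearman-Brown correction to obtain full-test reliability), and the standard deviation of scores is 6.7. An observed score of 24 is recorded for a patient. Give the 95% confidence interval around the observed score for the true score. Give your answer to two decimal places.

r_full = 2·0.723 / (1 + 0.723) ≈ 0.83923
SEM = 6.70000 × √(1 − 0.83923) = 6.70000 × √0.16077 ≈ 6.70000 × 0.40096 ≈ 2.68641
Half-width = 1.96×2.68641 ≈ 5.26536
CI = 24 ± 5.26536 → [18.73464, 29.26536]

[18.73, 29.27]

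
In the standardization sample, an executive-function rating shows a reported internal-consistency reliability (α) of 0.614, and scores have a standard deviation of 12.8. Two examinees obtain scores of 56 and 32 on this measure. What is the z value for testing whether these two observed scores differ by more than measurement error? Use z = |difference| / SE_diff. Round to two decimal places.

SEM = 12.80000 × √(1 − 0.61400) = 12.80000 × √0.38600 ≃ 12.80000 × 0.62129 ≃ 7.95250
SE_diff = √2 × SEM ≃ 11.24653
z = 24 / 11.24653 ≃ 2.13399

2.13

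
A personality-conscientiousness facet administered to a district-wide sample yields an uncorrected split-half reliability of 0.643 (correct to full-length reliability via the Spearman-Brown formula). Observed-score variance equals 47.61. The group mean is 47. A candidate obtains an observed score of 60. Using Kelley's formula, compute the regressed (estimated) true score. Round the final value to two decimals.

57.18

Spearman-Brown: r = 2(0.643) / (1 + 0.643) = 1.28600 / 1.64300 ≈ 0.78271
Estimated true score = 0.78271*60 + (1 − 0.78271)*47 ≈ 57.17529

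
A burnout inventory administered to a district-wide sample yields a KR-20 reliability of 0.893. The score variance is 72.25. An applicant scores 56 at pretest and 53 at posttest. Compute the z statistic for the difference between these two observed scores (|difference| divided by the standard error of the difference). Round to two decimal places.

SD = √72.25 ≈ 8.5000
SEM = 8.5000 · √(1 − 0.8930) = 8.5000 · √0.1070 ≈ 8.5000 · 0.3271 ≈ 2.7804
SE_diff = SEM · √2 ≈ 2.7804 · 1.4142 ≈ 3.9321
z = |56 − 53| / 3.9321 = 3 / 3.9321 ≈ 0.7629

0.76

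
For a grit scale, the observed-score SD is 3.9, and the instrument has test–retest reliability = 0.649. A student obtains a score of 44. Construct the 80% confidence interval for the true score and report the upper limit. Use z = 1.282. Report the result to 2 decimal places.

46.96

SEM = 3.900*√(1 − 0.649) ≈ 2.311
1.282 * SEM ≈ 2.962
Upper limit = 44 + 2.962 ≈ 46.962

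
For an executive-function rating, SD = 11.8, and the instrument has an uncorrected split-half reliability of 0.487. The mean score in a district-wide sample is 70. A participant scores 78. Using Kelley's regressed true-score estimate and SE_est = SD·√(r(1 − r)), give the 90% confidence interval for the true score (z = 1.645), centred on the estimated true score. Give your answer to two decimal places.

Spearman-Brown: r = 2(0.487) / (1 + 0.487) = 0.9740 / 1.4870 ≈ 0.6550
T̂ = r·X + (1 − r)·M = 0.6550·78 + 0.3450·70 ≈ 51.0908 + 24.1493 ≈ 75.2401
SE_est = SD · √(r(1 − r)) = 11.8000 · √0.2260 ≈ 11.8000 · 0.4754 ≈ 5.6093
CI = 75.2401 ± 1.645 · 5.6093 → [66.0128, 84.4674]

[66.01, 84.47]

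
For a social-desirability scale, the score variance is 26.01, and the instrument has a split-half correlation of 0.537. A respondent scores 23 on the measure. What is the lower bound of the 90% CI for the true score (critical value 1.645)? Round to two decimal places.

18.40

σ = 26.01^(1/2) = 5.10000
r_full = 2·0.537 / (1 + 0.537) ≃ 0.69876
SEM = 5.10000*√(1 − 0.69876) ≃ 2.79913
1.645 * SEM ≃ 4.60458
Lower limit = 23 − 4.60458 ≃ 18.39542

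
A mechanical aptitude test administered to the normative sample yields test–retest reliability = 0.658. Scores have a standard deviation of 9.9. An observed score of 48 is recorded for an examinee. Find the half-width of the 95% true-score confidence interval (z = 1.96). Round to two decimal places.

11.35

SEM = 9.900*√(1 − 0.658) ≈ 5.790
Half-width = 1.96*5.790 ≈ 11.348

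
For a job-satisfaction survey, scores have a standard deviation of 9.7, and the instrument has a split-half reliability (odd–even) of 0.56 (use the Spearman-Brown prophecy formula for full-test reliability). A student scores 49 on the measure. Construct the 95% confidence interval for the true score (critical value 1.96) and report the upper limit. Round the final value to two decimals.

59.10

Full-length reliability (Spearman-Brown) = 2(0.56)/(1+0.56) ≃ 0.718
The standard error of measurement is 9.700*√(1 − 0.718) ≃ 9.700*0.531 ≃ 5.152.
1.96 * SEM ≃ 10.097
Upper bound: 49 + 10.097 = 59.097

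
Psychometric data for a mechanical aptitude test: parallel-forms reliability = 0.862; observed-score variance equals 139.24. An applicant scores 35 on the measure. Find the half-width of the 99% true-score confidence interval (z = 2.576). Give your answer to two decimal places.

σ = 139.24^(1/2) = 11.8000
The standard error of measurement is 11.8000×√(1 − 0.8620) ≈ 11.8000×0.3715 ≈ 4.3835.
2.576 × SEM ≈ 11.2919

11.29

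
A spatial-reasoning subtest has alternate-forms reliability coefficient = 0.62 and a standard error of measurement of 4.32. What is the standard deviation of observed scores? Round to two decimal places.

7.01

SD = 4.32 / √(1 − 0.62) ≃ 7.00797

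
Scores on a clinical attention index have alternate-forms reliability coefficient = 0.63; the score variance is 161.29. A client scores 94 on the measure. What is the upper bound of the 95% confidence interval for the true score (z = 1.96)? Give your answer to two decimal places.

SD = √161.29 ≈ 12.700
SEM = 12.700*√(1 − 0.630) ≈ 7.725
Half-width = 1.96*7.725 ≈ 15.141
Upper limit = 94 + 15.141 ≈ 109.141

109.14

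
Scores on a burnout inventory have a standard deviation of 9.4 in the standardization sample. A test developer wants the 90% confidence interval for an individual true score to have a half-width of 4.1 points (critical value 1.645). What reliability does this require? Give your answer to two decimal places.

SEM needed = half-width / z = 4.1/1.645 ≈ 2.49240
r = 1 − (2.49240/9.4)² ≈ 1 − 0.07030 ≈ 0.92970

0.93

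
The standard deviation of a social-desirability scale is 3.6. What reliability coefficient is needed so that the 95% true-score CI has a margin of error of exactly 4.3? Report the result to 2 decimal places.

0.63

SEM needed = half-width / z = 4.3/1.96 ≈ 2.1939
Required reliability = 1 − (SEM/SD)² = 1 − 0.3714 ≈ 0.6286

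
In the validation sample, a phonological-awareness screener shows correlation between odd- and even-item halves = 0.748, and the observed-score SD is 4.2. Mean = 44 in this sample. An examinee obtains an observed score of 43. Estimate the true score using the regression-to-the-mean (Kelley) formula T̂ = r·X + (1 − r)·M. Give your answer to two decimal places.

Full-length reliability (Spearman-Brown) = 2(0.748)/(1+0.748) ≈ 0.8558
Estimated true score = 0.8558*43 + (1 − 0.8558)*44 ≈ 43.1442

43.14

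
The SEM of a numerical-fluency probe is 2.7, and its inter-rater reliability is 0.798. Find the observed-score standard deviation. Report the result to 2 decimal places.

SD = SEM / √(1 − r) = 2.7 / √0.202 ≈ 2.7 / 0.449 ≈ 6.007

6.01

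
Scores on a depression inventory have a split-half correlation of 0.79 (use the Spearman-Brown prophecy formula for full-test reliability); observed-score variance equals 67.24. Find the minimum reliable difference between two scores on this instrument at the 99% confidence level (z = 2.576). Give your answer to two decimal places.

10.23

SD = √67.24 = 8.200
Full-length reliability (Spearman-Brown) = 2(0.79)/(1+0.79) ≈ 0.883
The standard error of measurement is 8.200×√(1 − 0.883) ≈ 8.200×0.343 ≈ 2.809.
SE_diff = √2 × SEM ≈ 3.972
Minimum reliable difference = 2.576 × SE_diff ≈ 2.576 × 3.972 ≈ 10.232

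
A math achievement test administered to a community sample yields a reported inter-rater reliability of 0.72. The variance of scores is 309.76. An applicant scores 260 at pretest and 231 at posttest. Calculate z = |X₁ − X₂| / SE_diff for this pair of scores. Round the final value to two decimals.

SD = √309.76 ≈ 17.6000
SEM = 17.6000 * √(1 − 0.7200) = 17.6000 * √0.2800 ≈ 17.6000 * 0.5292 ≈ 9.3130
Standard error of the difference = 9.3130·√2 ≈ 13.1706
z = |260 − 231| / 13.1706 = 29 / 13.1706 ≈ 2.2019

2.20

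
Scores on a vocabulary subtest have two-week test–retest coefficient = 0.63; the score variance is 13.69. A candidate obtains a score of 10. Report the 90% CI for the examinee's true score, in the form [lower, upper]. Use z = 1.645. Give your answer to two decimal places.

SD = √13.69 ≈ 3.7000
The standard error of measurement is 3.7000×√(1 − 0.6300) ≈ 3.7000×0.6083 ≈ 2.2506.
Margin = 1.645 × 2.2506 ≈ 3.7023
Interval: (6.2977, 13.7023)

[6.30, 13.70]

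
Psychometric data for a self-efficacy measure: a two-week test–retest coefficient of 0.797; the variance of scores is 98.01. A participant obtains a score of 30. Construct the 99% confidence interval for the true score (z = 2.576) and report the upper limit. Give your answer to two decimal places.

41.49

SD = √98.01 ≈ 9.9000
SEM = 9.9000 × √(1 − 0.7970) = 9.9000 × √0.2030 ≈ 9.9000 × 0.4506 ≈ 4.4605
2.576 × SEM ≈ 11.4902
Upper limit = 30 + 11.4902 ≈ 41.4902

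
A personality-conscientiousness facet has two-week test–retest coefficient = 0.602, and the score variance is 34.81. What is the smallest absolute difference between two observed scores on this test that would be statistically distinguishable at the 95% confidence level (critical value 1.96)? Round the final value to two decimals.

10.32

σ = 34.81^(1/2) = 5.90000
SEM = 5.90000 · √(1 − 0.60200) = 5.90000 · √0.39800 ≈ 5.90000 · 0.63087 ≈ 3.72215
Standard error of the difference = 3.72215·√2 ≈ 5.26391
Smallest detectable difference = 1.96·5.26391 ≈ 10.31727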